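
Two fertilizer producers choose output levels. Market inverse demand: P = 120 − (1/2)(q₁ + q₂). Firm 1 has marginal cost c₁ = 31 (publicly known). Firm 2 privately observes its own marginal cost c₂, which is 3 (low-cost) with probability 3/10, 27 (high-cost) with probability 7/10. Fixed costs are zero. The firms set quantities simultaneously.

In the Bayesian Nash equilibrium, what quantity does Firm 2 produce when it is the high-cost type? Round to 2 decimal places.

67.07

Type-c best response for Firm 2: q₂(c) = (120 − c) − q₁/2.
Firm 1 maximizes expected profit; its first-order condition is 120 − q₁ − (1/2)E[q₂] − 31 = 0.
Substituting E[q₂] and solving: E[c₂] = 19.8, so q₁ = (120 − 2·31 + 19.8)/(3/2) = 51.8667.
q₂(high-cost) = (120 − 27 − (1/2)·51.8667) = 67.0667.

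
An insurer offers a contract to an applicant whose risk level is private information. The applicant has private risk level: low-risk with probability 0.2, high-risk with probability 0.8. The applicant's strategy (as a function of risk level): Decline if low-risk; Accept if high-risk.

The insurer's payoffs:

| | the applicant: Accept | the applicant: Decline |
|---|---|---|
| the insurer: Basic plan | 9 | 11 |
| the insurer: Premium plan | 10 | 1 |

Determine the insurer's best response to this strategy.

E[Basic plan] = 0.2·(11) + 0.8·(9) = 9.4
E[Premium plan] = 0.2·(1) + 0.8·(10) = 8.2
Best response: Basic plan (9.4 is the largest).

Basic plan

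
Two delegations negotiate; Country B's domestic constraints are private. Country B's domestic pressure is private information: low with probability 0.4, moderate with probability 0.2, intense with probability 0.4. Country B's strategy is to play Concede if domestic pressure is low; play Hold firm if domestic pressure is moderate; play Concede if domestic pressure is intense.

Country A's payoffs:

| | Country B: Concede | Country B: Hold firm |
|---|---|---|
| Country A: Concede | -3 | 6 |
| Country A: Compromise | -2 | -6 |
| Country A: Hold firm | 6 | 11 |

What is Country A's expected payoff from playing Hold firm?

Take the expectation over Country B's domestic pressure, weighting each type's action by its prior probability.
E[Hold firm] = 0.4·6 + 0.2·11 + 0.4·6 = 2.4 + 2.2 + 2.4 = 7

7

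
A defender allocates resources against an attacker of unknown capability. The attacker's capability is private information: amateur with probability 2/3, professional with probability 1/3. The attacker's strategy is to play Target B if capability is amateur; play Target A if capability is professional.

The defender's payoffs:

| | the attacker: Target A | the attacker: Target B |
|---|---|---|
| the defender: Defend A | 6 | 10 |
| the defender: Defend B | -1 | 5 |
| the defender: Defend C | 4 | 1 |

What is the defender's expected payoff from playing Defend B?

3

E[Defend B] = 2/3·5 + 1/3·(-1) = 10/3 + (-1/3) = 3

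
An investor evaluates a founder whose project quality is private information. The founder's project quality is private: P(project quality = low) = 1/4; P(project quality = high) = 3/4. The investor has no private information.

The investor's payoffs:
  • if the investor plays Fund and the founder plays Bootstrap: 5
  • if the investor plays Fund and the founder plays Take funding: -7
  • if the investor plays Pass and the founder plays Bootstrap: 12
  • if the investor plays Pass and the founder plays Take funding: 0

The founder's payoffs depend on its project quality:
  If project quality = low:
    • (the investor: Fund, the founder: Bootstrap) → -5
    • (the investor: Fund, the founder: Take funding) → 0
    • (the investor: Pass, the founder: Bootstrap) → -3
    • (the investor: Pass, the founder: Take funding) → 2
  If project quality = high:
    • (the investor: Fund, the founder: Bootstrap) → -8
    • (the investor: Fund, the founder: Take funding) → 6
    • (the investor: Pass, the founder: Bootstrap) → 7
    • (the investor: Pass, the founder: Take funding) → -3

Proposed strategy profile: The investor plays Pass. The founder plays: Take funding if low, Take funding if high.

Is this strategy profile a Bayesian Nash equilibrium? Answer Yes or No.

A profile is a BNE iff every type of every player is best-responding given beliefs about the other side.
The investor plays Pass: E[Pass] = 1/4·(0) + 3/4·(0) = 0; E[Fund] = -7. Best-responding. ✓
The founder (project quality low), facing Pass: Bootstrap gives -3, Take funding gives 2. Proposed Take funding is best. ✓
The founder (project quality high), facing Pass: Bootstrap gives 7, Take funding gives -3. Proposed Take funding is not best — profitable deviation exists. ✗

No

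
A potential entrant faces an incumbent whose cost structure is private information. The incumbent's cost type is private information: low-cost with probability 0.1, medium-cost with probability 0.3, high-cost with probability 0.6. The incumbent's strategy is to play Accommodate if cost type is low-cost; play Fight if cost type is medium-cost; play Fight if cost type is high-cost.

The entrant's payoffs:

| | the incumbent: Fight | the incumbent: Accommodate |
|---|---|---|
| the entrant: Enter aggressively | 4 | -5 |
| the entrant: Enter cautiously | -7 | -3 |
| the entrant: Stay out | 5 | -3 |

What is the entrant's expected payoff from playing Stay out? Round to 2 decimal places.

4.20

Take the expectation over the incumbent's cost type, weighting each type's action by its prior probability.
E[Stay out] = 0.1·(-3) + 0.3·5 + 0.6·5 = (-0.3) + 1.5 + 3 = 4.2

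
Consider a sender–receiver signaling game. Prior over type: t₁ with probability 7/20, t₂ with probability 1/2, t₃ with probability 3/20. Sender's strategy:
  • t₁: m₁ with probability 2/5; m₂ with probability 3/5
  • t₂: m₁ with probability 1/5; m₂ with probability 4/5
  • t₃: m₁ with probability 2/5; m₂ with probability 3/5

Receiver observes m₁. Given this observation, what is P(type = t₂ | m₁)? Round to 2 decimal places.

P(m₁) = (7/20)·(2/5) + (1/2)·(1/5) + (3/20)·(2/5) = 3/10
P(t₂ | m₁) = ((1/2)·(1/5)) / (3/10) = (1/10) / (3/10) = 1/3

0.33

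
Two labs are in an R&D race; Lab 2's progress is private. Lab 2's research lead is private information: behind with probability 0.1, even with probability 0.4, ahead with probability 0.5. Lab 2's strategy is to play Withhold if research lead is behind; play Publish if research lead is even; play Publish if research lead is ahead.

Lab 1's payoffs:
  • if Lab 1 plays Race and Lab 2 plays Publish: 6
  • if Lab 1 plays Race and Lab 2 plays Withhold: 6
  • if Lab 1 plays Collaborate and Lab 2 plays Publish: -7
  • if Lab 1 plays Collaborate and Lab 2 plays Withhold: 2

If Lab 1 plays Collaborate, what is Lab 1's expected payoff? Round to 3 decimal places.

-6.100

E[Collaborate] = 0.1·2 + 0.4·(-7) + 0.5·(-7) = 0.2 + (-2.8) + (-3.5) = -6.1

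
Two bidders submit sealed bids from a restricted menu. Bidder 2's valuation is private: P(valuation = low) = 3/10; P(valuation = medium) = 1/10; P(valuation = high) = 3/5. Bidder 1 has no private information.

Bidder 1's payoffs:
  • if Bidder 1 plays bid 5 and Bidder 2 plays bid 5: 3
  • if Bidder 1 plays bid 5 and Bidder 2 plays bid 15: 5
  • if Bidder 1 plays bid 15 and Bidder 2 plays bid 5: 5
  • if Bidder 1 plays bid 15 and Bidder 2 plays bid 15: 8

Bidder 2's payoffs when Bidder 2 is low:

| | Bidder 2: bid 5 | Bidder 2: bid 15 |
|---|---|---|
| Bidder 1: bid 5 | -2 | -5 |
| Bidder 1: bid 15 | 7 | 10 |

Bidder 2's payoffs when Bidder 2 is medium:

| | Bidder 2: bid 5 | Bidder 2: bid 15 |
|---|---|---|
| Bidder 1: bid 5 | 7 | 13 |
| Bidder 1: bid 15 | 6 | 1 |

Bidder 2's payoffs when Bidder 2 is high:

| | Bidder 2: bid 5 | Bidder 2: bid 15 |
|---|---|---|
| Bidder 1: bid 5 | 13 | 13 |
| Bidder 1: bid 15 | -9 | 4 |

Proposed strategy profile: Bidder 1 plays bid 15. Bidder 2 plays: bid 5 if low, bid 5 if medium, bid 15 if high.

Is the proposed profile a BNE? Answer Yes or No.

A profile is a BNE iff every type of every player is best-responding given beliefs about the other side.
Bidder 1 plays bid 15: E[bid 15] = 3/10·(5) + 1/10·(5) + 3/5·(8) = 34/5; E[bid 5] = 21/5. Best-responding. ✓
Bidder 2 (valuation low), facing bid 15: bid 5 gives 7, bid 15 gives 10. Proposed bid 5 is not best — profitable deviation exists. ✗
Bidder 2 (valuation medium), facing bid 15: bid 5 gives 6, bid 15 gives 1. Proposed bid 5 is best. ✓
Bidder 2 (valuation high), facing bid 15: bid 5 gives -9, bid 15 gives 4. Proposed bid 15 is best. ✓

No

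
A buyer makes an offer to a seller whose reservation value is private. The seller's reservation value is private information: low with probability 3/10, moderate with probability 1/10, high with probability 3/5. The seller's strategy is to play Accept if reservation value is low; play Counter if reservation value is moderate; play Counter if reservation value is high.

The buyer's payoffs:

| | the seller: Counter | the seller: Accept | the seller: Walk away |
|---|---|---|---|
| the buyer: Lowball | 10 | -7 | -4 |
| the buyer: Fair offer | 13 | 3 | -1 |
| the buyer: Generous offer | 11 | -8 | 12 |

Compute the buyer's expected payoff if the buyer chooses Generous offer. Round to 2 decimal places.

E[Generous offer] = 3/10·(-8) + 1/10·11 + 3/5·11 = (-12/5) + 11/10 + 33/5 = 53/10

5.30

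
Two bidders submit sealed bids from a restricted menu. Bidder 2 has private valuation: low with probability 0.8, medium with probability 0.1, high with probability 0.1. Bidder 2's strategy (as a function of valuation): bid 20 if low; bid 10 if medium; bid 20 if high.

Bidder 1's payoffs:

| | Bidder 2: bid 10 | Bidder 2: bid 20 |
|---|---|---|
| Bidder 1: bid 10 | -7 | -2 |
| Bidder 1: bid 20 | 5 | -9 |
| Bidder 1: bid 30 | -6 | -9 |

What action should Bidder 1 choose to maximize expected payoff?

E[bid 10] = 0.8·(-2) + 0.1·(-7) + 0.1·(-2) = -2.5
E[bid 20] = 0.8·(-9) + 0.1·(5) + 0.1·(-9) = -7.6
E[bid 30] = 0.8·(-9) + 0.1·(-6) + 0.1·(-9) = -8.7
Best response: bid 10 (-2.5 is the largest).

bid 10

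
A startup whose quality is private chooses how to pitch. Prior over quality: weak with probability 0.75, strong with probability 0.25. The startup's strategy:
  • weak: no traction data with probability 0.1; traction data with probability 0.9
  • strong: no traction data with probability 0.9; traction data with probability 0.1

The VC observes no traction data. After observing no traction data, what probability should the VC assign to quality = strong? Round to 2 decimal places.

0.75

P(no traction data) = 0.75·0.1 + 0.25·0.9 = 0.3
P(strong | no traction data) = (0.25·0.9) / 0.3 = 0.225 / 0.3 = 0.75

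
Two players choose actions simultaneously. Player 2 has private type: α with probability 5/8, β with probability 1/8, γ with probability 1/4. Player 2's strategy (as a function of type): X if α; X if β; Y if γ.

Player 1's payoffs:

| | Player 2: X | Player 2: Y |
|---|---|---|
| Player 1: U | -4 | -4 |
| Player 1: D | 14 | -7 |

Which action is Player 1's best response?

E[U] = 5/8·(-4) + 1/8·(-4) + 1/4·(-4) = -4
E[D] = 5/8·(14) + 1/8·(14) + 1/4·(-7) = 35/4
Best response: D (35/4 is the largest).

D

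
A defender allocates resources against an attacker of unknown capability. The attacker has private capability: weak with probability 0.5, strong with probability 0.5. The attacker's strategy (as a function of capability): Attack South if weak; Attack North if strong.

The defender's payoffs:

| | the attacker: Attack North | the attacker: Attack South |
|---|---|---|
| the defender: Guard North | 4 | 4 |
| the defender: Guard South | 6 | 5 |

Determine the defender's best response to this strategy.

Compute the defender's expected payoff for each action, taking the expectation over the attacker's type.
E[Guard North] = 0.5·(4) + 0.5·(4) = 4
E[Guard South] = 0.5·(5) + 0.5·(6) = 5.5
Best response: Guard South (5.5 is the largest).

Guard South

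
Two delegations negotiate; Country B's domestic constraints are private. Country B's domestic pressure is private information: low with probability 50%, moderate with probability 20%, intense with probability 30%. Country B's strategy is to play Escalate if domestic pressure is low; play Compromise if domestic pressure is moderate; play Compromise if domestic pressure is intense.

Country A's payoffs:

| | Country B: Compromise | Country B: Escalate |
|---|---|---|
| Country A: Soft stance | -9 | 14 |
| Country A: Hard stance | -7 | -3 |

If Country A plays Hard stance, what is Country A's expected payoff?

Take the expectation over Country B's domestic pressure, weighting each type's action by its prior probability.
E[Hard stance] = 0.5·(-3) + 0.2·(-7) + 0.3·(-7) = (-1.5) + (-1.4) + (-2.1) = -5

-5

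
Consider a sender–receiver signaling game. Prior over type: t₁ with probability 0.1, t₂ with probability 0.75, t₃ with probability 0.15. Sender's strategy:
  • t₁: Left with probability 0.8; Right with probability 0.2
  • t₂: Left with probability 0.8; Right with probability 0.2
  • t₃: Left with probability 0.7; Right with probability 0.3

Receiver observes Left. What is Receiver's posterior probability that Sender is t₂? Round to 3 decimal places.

P(Left) = 0.1·0.8 + 0.75·0.8 + 0.15·0.7 = 0.785
P(t₂ | Left) = (0.75·0.8) / 0.785 = 0.6 / 0.785 = 0.764331

0.764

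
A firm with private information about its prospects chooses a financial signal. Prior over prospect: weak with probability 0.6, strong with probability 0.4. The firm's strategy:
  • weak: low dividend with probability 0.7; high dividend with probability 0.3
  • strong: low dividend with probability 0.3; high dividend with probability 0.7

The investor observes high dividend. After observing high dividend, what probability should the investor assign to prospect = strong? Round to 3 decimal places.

Apply Bayes' rule using the sender's strategy as the likelihood.
P(high dividend) = 0.6·0.3 + 0.4·0.7 = 0.46
P(strong | high dividend) = (0.4·0.7) / 0.46 = 0.28 / 0.46 = 0.608696

0.609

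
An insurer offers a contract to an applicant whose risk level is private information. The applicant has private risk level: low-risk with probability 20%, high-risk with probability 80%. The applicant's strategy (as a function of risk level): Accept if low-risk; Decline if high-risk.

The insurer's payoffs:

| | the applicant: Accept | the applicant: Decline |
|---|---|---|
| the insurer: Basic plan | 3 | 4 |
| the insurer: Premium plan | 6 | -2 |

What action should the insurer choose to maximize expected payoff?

Basic plan

E[Basic plan] = 0.2·(3) + 0.8·(4) = 3.8
E[Premium plan] = 0.2·(6) + 0.8·(-2) = -0.4
Best response: Basic plan (3.8 is the largest).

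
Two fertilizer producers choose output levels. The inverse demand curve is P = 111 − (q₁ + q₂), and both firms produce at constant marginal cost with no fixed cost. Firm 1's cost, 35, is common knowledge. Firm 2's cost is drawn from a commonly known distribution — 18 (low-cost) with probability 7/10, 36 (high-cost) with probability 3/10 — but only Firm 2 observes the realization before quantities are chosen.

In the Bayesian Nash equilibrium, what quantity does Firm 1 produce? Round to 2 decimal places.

Type-c best response for Firm 2: q₂(c) = (111 − c)/2 − q₁/2.
Firm 1 maximizes expected profit; its first-order condition is 111 − 2q₁ − E[q₂] − 35 = 0.
Substituting E[q₂] and solving: E[c₂] = 23.4, so q₁ = (111 − 2·35 + 23.4)/3 = 21.4667.

21.47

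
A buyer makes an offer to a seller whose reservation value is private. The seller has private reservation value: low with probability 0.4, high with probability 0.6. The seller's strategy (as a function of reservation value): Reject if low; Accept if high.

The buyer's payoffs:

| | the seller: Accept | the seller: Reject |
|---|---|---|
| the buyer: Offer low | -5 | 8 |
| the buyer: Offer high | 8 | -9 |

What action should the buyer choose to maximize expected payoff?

Offer high

E[Offer low] = 0.4·(8) + 0.6·(-5) = 0.2
E[Offer high] = 0.4·(-9) + 0.6·(8) = 1.2
Best response: Offer high (1.2 is the largest).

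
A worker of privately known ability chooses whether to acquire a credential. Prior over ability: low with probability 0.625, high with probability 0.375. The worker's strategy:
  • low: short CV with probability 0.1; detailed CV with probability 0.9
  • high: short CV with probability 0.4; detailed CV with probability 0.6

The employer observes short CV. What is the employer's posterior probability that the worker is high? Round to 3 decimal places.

P(short CV) = 0.625·0.1 + 0.375·0.4 = 0.2125
P(high | short CV) = (0.375·0.4) / 0.2125 = 0.15 / 0.2125 = 0.705882

0.706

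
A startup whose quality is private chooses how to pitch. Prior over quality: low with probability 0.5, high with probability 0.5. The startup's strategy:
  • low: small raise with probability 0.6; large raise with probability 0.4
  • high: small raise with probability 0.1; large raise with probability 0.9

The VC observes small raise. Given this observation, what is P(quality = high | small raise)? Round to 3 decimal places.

0.143

P(small raise) = 0.5·0.6 + 0.5·0.1 = 0.35
P(high | small raise) = (0.5·0.1) / 0.35 = 0.05 / 0.35 = 0.142857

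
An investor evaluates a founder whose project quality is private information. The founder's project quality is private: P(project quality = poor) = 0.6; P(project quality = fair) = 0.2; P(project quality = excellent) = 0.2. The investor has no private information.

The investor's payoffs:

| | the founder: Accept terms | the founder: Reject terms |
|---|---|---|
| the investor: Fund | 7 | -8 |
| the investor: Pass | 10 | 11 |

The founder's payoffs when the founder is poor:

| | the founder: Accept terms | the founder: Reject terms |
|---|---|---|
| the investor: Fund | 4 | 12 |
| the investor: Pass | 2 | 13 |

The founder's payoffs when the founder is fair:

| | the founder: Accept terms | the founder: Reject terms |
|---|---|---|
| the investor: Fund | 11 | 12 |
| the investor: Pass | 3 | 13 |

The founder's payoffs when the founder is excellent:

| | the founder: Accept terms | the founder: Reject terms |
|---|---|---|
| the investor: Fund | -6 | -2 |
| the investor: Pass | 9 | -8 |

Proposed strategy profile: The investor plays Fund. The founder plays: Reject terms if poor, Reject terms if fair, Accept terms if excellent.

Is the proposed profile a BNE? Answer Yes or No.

No

The investor plays Fund: E[Fund] = 0.6·(-8) + 0.2·(-8) + 0.2·(7) = -5; E[Pass] = 10.8. Not best-responding. ✗
The founder (project quality poor), facing Fund: Accept terms gives 4, Reject terms gives 12. Proposed Reject terms is best. ✓
The founder (project quality fair), facing Fund: Accept terms gives 11, Reject terms gives 12. Proposed Reject terms is best. ✓
The founder (project quality excellent), facing Fund: Accept terms gives -6, Reject terms gives -2. Proposed Accept terms is not best — profitable deviation exists. ✗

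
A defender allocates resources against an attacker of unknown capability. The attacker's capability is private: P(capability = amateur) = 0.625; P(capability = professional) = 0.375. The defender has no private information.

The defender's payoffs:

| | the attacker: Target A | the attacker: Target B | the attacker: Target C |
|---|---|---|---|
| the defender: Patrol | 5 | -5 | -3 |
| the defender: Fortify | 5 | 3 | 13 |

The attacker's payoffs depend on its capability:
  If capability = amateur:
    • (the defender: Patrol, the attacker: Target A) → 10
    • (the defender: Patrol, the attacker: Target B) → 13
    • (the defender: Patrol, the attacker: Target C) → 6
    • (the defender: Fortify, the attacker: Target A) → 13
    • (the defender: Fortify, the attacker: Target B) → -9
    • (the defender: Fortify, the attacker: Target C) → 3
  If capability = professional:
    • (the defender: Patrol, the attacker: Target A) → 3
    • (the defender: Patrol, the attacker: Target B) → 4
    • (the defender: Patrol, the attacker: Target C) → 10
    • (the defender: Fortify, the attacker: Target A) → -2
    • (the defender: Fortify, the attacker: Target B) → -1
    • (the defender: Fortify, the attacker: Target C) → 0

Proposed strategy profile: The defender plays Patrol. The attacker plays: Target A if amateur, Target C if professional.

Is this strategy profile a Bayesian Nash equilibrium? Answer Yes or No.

No

The defender plays Patrol: E[Patrol] = 0.625·(5) + 0.375·(-3) = 2; E[Fortify] = 8. Not best-responding. ✗
The attacker (capability amateur), facing Patrol: Target A gives 10, Target B gives 13, Target C gives 6. Proposed Target A is not best — profitable deviation exists. ✗
The attacker (capability professional), facing Patrol: Target A gives 3, Target B gives 4, Target C gives 10. Proposed Target C is best. ✓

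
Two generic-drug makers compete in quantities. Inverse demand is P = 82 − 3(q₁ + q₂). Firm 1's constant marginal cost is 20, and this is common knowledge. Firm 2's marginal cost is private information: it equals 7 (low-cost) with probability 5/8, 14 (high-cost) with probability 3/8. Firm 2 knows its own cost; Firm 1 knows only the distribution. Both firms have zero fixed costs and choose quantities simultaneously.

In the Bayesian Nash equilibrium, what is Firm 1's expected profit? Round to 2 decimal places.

98.71

Each type of Firm 2 best-responds to q₁; Firm 1 best-responds to the expected q₂ over Firm 2's types.
Firm 2 with cost c maximizes (82 − 3(q₁+q₂) − c)·q₂, giving q₂(c) = (82 − c − 3q₁)/6.
E[c₂] = 5/8·7 + 3/8·14 = 9.625
Firm 1's FOC against E[q₂] yields q₁ = (82 − 2·20 + E[c₂])/9 = (82 − 40 + 9.625)/9 = 5.73611.
E[P] = 82 − 3·(q₁ + E[q₂]) = 37.2083; Firm 1's expected profit = (E[P] − 20)·q₁ = (37.2083 − 20)·5.73611 = 98.7089.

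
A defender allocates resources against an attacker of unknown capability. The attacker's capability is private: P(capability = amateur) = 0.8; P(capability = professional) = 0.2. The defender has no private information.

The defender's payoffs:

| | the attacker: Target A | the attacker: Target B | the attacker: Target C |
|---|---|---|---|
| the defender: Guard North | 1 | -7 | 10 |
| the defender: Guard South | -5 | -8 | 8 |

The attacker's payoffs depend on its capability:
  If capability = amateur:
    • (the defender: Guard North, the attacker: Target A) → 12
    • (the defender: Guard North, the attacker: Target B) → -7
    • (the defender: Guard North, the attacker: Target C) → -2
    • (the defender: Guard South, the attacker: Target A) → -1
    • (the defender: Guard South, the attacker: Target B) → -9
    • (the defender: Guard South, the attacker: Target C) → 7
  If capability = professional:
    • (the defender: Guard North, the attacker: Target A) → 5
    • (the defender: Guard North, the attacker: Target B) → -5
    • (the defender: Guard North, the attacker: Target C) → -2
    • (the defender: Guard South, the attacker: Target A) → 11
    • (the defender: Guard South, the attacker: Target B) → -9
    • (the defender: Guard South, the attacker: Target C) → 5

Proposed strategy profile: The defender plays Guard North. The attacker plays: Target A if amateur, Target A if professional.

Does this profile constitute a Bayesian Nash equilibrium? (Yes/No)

Yes

A profile is a BNE iff every type of every player is best-responding given beliefs about the other side.
The defender plays Guard North: E[Guard North] = 0.8·(1) + 0.2·(1) = 1; E[Guard South] = -5. Best-responding. ✓
The attacker (capability amateur), facing Guard North: Target A gives 12, Target B gives -7, Target C gives -2. Proposed Target A is best. ✓
The attacker (capability professional), facing Guard North: Target A gives 5, Target B gives -5, Target C gives -2. Proposed Target A is best. ✓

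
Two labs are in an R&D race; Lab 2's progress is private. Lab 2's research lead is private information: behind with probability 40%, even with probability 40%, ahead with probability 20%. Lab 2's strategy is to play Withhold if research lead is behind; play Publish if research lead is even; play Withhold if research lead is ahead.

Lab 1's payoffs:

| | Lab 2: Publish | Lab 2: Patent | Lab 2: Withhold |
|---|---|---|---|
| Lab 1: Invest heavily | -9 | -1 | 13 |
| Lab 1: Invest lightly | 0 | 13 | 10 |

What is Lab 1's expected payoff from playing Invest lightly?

E[Invest lightly] = 0.4·10 + 0.4·0 + 0.2·10 = 4 + 0 + 2 = 6

6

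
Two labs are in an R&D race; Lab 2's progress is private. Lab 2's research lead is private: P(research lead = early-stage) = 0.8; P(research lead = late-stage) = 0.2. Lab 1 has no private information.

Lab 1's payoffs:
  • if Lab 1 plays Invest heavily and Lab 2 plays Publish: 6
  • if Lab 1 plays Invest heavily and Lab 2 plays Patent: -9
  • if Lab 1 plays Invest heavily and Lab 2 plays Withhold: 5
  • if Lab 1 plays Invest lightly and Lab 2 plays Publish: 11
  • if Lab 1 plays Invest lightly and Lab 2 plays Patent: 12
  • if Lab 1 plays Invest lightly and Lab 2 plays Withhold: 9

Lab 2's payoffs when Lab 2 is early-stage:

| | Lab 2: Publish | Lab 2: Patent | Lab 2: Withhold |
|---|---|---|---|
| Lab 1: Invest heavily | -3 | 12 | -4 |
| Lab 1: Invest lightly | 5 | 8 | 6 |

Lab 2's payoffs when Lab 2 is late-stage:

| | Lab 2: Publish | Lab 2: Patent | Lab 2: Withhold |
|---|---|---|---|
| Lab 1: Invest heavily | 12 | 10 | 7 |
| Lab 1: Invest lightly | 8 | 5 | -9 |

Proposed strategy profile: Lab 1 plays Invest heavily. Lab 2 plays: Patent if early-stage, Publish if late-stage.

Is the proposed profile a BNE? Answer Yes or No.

Lab 1 plays Invest heavily: E[Invest heavily] = 0.8·(-9) + 0.2·(6) = -6; E[Invest lightly] = 11.8. Not best-responding. ✗
Lab 2 (research lead early-stage), facing Invest heavily: Publish gives -3, Patent gives 12, Withhold gives -4. Proposed Patent is best. ✓
Lab 2 (research lead late-stage), facing Invest heavily: Publish gives 12, Patent gives 10, Withhold gives 7. Proposed Publish is best. ✓

No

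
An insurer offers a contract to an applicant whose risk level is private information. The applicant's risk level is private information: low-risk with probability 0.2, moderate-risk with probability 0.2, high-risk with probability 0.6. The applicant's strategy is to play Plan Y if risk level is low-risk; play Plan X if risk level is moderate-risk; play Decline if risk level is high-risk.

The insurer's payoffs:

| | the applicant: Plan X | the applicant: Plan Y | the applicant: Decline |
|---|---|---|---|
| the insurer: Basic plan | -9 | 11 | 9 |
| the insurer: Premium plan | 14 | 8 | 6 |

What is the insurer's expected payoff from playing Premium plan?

E[Premium plan] = 0.2·8 + 0.2·14 + 0.6·6 = 1.6 + 2.8 + 3.6 = 8

8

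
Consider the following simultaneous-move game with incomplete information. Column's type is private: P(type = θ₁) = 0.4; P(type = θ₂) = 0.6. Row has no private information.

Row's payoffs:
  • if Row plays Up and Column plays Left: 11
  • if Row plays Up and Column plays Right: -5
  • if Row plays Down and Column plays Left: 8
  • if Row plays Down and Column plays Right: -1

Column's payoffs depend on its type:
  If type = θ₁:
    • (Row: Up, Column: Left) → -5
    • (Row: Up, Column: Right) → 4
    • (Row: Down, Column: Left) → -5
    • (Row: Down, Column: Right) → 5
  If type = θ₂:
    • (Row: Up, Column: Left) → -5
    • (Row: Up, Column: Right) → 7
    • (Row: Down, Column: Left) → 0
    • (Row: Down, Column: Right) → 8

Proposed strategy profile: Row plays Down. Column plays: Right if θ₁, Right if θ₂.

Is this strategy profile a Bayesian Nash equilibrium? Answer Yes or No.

Yes

Row plays Down: E[Down] = 0.4·(-1) + 0.6·(-1) = -1; E[Up] = -5. Best-responding. ✓
Column (type θ₁), facing Down: Left gives -5, Right gives 5. Proposed Right is best. ✓
Column (type θ₂), facing Down: Left gives 0, Right gives 8. Proposed Right is best. ✓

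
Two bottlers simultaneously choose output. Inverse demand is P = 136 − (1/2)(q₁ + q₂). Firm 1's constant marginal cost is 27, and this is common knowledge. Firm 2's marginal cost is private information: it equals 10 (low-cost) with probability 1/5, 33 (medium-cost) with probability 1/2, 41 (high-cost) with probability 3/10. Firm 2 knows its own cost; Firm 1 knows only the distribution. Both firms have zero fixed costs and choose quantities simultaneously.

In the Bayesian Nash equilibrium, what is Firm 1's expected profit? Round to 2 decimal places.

2827.52

Type-c best response for Firm 2: q₂(c) = (136 − c) − q₁/2.
Firm 1 maximizes expected profit; its first-order condition is 136 − q₁ − (1/2)E[q₂] − 27 = 0.
Substituting E[q₂] and solving: E[c₂] = 30.8, so q₁ = (136 − 2·27 + 30.8)/(3/2) = 75.2.
E[P] = 136 − (1/2)·(q₁ + E[q₂]) = 64.6; Firm 1's expected profit = (E[P] − 27)·q₁ = (64.6 − 27)·75.2 = 2827.52.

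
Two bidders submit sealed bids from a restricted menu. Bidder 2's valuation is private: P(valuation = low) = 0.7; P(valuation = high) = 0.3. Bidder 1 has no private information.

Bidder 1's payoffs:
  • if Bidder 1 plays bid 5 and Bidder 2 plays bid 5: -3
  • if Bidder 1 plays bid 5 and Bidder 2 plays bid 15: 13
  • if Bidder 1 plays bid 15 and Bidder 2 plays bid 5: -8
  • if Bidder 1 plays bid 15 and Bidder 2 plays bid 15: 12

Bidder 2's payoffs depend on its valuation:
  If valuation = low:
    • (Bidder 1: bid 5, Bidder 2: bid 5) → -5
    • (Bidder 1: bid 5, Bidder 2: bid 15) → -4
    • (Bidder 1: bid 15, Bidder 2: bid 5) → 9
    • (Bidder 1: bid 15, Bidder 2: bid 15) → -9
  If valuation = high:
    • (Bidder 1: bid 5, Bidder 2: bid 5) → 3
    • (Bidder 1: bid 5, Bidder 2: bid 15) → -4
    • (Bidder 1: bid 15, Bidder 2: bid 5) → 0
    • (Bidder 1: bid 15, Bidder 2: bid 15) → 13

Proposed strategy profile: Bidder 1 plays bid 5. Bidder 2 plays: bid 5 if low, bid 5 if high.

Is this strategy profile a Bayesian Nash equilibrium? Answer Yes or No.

Bidder 1 plays bid 5: E[bid 5] = 0.7·(-3) + 0.3·(-3) = -3; E[bid 15] = -8. Best-responding. ✓
Bidder 2 (valuation low), facing bid 5: bid 5 gives -5, bid 15 gives -4. Proposed bid 5 is not best — profitable deviation exists. ✗
Bidder 2 (valuation high), facing bid 5: bid 5 gives 3, bid 15 gives -4. Proposed bid 5 is best. ✓

No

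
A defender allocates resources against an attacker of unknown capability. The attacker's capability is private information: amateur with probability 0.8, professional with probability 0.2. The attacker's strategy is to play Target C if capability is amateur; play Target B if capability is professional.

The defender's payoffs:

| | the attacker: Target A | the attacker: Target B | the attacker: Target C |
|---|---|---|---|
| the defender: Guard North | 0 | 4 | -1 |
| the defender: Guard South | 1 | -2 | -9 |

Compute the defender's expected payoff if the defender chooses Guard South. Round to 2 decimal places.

E[Guard South] = 0.8·(-9) + 0.2·(-2) = (-7.2) + (-0.4) = -7.6

-7.60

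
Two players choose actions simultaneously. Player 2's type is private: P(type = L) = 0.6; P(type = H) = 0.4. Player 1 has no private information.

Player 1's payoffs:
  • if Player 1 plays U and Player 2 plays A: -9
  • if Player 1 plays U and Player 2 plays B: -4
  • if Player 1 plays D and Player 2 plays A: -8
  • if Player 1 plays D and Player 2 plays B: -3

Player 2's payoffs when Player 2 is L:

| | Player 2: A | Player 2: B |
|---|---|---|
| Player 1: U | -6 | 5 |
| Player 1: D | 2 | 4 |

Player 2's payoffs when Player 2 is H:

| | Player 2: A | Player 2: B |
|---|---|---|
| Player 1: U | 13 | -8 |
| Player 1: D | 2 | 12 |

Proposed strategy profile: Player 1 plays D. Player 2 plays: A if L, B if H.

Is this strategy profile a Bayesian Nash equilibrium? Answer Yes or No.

A profile is a BNE iff every type of every player is best-responding given beliefs about the other side.
Player 1 plays D: E[D] = 0.6·(-8) + 0.4·(-3) = -6; E[U] = -7. Best-responding. ✓
Player 2 (type L), facing D: A gives 2, B gives 4. Proposed A is not best — profitable deviation exists. ✗
Player 2 (type H), facing D: A gives 2, B gives 12. Proposed B is best. ✓

No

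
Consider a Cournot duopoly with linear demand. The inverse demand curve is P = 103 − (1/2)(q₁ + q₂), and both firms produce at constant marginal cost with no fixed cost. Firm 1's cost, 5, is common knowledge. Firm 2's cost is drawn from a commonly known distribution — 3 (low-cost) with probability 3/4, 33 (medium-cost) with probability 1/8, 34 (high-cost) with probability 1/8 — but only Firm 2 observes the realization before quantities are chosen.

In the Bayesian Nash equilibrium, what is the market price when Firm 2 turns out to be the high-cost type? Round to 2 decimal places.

51.23

Firm 2 with cost c maximizes (103 − (1/2)(q₁+q₂) − c)·q₂, giving q₂(c) = (103 − c − (1/2)q₁).
E[c₂] = 3/4·3 + 1/8·33 + 1/8·34 = 10.625
Firm 1's FOC against E[q₂] yields q₁ = (103 − 2·5 + E[c₂])/(3/2) = (103 − 10 + 10.625)/(3/2) = 69.0833.
q₂(high-cost) = 34.4583, so P = 103 − (1/2)·(69.0833 + 34.4583) = 51.2292.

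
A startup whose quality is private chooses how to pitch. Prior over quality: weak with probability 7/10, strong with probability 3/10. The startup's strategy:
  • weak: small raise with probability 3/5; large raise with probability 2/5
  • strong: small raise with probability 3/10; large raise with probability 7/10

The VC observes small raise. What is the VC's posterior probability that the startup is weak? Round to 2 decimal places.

P(small raise) = (7/10)·(3/5) + (3/10)·(3/10) = 51/100
P(weak | small raise) = ((7/10)·(3/5)) / (51/100) = (21/50) / (51/100) = 14/17

0.82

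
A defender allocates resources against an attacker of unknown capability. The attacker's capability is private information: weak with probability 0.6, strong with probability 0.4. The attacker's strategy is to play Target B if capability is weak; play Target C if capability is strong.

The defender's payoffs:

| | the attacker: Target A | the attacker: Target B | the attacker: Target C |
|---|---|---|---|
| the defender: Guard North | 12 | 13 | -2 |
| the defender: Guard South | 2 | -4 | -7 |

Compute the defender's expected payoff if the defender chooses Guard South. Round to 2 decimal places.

E[Guard South] = 0.6·(-4) + 0.4·(-7) = (-2.4) + (-2.8) = -5.2

-5.20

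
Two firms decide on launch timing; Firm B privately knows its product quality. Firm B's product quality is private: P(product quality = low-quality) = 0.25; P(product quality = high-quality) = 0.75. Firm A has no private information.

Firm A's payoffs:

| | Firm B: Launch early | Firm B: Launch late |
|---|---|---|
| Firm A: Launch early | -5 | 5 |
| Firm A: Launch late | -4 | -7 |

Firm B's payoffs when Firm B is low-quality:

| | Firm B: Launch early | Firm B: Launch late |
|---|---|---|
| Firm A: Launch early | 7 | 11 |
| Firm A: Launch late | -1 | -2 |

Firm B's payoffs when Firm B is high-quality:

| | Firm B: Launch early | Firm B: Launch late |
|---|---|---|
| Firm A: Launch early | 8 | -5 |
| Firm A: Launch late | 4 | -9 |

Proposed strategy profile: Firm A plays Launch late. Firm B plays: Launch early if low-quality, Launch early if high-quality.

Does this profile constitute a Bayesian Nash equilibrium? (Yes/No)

Yes

A profile is a BNE iff every type of every player is best-responding given beliefs about the other side.
Firm A plays Launch late: E[Launch late] = 0.25·(-4) + 0.75·(-4) = -4; E[Launch early] = -5. Best-responding. ✓
Firm B (product quality low-quality), facing Launch late: Launch early gives -1, Launch late gives -2. Proposed Launch early is best. ✓
Firm B (product quality high-quality), facing Launch late: Launch early gives 4, Launch late gives -9. Proposed Launch early is best. ✓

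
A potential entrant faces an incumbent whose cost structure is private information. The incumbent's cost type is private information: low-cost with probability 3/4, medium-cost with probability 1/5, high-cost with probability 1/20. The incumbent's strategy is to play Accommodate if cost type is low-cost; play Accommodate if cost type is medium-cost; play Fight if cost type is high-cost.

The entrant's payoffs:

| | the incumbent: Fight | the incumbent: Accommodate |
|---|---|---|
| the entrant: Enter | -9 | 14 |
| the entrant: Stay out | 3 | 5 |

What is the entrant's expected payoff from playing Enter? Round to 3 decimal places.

12.850

E[Enter] = 3/4·14 + 1/5·14 + 1/20·(-9) = 21/2 + 14/5 + (-9/20) = 257/20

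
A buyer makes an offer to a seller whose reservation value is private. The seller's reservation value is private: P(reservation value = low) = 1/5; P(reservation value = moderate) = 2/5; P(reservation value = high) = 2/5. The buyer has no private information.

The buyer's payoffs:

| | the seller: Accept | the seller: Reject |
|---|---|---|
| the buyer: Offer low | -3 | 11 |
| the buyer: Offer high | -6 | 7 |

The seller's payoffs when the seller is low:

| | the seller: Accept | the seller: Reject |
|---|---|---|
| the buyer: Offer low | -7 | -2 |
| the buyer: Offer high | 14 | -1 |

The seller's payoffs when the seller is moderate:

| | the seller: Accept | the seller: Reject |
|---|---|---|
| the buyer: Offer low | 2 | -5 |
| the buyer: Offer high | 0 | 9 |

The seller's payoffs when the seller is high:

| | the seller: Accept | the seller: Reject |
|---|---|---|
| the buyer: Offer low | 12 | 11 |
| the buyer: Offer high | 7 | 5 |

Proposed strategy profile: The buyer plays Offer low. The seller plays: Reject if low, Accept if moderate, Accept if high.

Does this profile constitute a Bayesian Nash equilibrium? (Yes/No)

The buyer plays Offer low: E[Offer low] = 1/5·(11) + 2/5·(-3) + 2/5·(-3) = -1/5; E[Offer high] = -17/5. Best-responding. ✓
The seller (reservation value low), facing Offer low: Accept gives -7, Reject gives -2. Proposed Reject is best. ✓
The seller (reservation value moderate), facing Offer low: Accept gives 2, Reject gives -5. Proposed Accept is best. ✓
The seller (reservation value high), facing Offer low: Accept gives 12, Reject gives 11. Proposed Accept is best. ✓

Yes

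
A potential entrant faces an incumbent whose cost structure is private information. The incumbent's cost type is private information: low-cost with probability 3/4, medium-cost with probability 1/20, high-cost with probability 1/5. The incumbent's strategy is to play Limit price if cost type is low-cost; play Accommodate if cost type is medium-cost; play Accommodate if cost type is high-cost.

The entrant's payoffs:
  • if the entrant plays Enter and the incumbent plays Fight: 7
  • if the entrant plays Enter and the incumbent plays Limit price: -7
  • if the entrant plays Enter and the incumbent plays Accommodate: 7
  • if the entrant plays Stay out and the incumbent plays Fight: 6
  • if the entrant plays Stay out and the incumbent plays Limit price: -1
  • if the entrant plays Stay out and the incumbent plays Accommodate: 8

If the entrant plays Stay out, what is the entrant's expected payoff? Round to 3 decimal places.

1.250

E[Stay out] = 3/4·(-1) + 1/20·8 + 1/5·8 = (-3/4) + 2/5 + 8/5 = 5/4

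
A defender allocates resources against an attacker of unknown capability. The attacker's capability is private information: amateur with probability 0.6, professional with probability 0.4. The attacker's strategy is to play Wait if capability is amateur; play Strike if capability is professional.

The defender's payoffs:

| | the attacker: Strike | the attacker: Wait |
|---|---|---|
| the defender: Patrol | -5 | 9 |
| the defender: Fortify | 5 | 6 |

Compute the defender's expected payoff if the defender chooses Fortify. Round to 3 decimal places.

5.600

Take the expectation over the attacker's capability, weighting each type's action by its prior probability.
E[Fortify] = 0.6·6 + 0.4·5 = 3.6 + 2 = 5.6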